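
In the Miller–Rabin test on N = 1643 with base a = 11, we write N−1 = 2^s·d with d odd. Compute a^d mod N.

1643 − 1 = 1642 = 2^1 · 821, so d = 821.
11^1 ≡ 11 (mod 1643)
11^2 ≡ 11^2 = 121 ≡ 121 (mod 1643)
11^4 ≡ 121^2 = 14641 ≡ 1497 (mod 1643)
11^8 ≡ 1497^2 = 2241009 ≡ 1600 (mod 1643)
11^16 ≡ 1600^2 = 2560000 ≡ 206 (mod 1643)
11^32 ≡ 206^2 = 42436 ≡ 1361 (mod 1643)
11^64 ≡ 1361^2 = 1852321 ≡ 660 (mod 1643)
11^128 ≡ 660^2 = 435600 ≡ 205 (mod 1643)
11^256 ≡ 205^2 = 42025 ≡ 950 (mod 1643)
11^512 ≡ 950^2 = 902500 ≡ 493 (mod 1643)
821 = 512 + 256 + 32 + 16 + 4 + 1 in binary powers of 2.
So 11^821 ≡ 493 · 950 · 1361 · 206 · 1497 · 11 ≡ 303 (mod 1643).
Squaring chain: 303; never reaches −1, so base 11 is a Miller–Rabin witness that 1643 is composite.

303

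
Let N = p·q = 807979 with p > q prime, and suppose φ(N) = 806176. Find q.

827

φ(n) = (p−1)(q−1) = n − (p+q) + 1, so p + q = 807979 − 806176 + 1 = 1804.
p and q are the roots of t² − 1804t + 807979 = 0.
Discriminant: 1804² − 4·807979 = 3254416 − 3231916 = 22500; √22500 = 150.
q = (1804 − 150)/2 = 827, p = (1804 + 150)/2 = 977.
Check: 827 · 977 = 807979.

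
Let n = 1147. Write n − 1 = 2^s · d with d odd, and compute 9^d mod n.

1147 − 1 = 1146 = 2^1 · 573, so d = 573.
9^1 ≡ 9 (mod 1147)
9^2 ≡ 9^2 = 81 ≡ 81 (mod 1147)
9^4 ≡ 81^2 = 6561 ≡ 826 (mod 1147)
9^8 ≡ 826^2 = 682276 ≡ 958 (mod 1147)
9^16 ≡ 958^2 = 917764 ≡ 164 (mod 1147)
9^32 ≡ 164^2 = 26896 ≡ 515 (mod 1147)
9^64 ≡ 515^2 = 265225 ≡ 268 (mod 1147)
9^128 ≡ 268^2 = 71824 ≡ 710 (mod 1147)
9^256 ≡ 710^2 = 504100 ≡ 567 (mod 1147)
9^512 ≡ 567^2 = 321489 ≡ 329 (mod 1147)
573 = 512 + 32 + 16 + 8 + 4 + 1 in binary powers of 2.
So 9^573 ≡ 329 · 515 · 164 · 958 · 826 · 9 ≡ 47 (mod 1147).
Squaring chain: 47; never reaches −1, so base 9 is a Miller–Rabin witness that 1147 is composite.

47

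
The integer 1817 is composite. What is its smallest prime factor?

23

1817 is odd.
Digit sum 17, not divisible by 3.
Ends in 7: not divisible by 5.
7: 1817 = 7·259 + 4
11: 1817 = 11·165 + 2
13: 1817 = 13·139 + 10
17: 1817 = 17·106 + 15
19: 1817 = 19·95 + 12
23: 1817 = 23·79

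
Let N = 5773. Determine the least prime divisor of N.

5773 is odd.
Digit sum 22, not divisible by 3.
Ends in 3: not divisible by 5.
7: 5773 = 7·824 + 5
11: 5773 = 11·524 + 9
13: 5773 = 13·444 + 1
17: 5773 = 17·339 + 10
19: 5773 = 19·303 + 16
23: 5773 = 23·251

23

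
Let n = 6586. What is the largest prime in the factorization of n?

89

6586 = 2 · 3293
3293 = 37 · 89
89 is prime.
So 6586 = 2 · 37 · 89; the largest prime factor is 89.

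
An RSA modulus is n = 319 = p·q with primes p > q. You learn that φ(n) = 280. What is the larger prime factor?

φ(n) = (p−1)(q−1) = n − (p+q) + 1, so p + q = 319 − 280 + 1 = 40.
p and q are the roots of t² − 40t + 319 = 0.
Discriminant: 40² − 4·319 = 1600 − 1276 = 324; √324 = 18.
q = (40 − 18)/2 = 11, p = (40 + 18)/2 = 29.
Check: 11 · 29 = 319.

29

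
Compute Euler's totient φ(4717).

Factor: 4717 = 53 · 89.
φ(4717) = (53−1) · (89−1) = 52 · 88 = 4576.

4576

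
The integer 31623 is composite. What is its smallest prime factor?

3

31623 is odd.
Digit sum 15, divisible by 3.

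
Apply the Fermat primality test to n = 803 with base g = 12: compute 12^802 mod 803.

12^1 ≡ 12 (mod 803)
12^2 ≡ 12^2 = 144 ≡ 144 (mod 803)
12^4 ≡ 144^2 = 20736 ≡ 661 (mod 803)
12^8 ≡ 661^2 = 436921 ≡ 89 (mod 803)
12^16 ≡ 89^2 = 7921 ≡ 694 (mod 803)
12^32 ≡ 694^2 = 481636 ≡ 639 (mod 803)
12^64 ≡ 639^2 = 408321 ≡ 397 (mod 803)
12^128 ≡ 397^2 = 157609 ≡ 221 (mod 803)
12^256 ≡ 221^2 = 48841 ≡ 661 (mod 803)
12^512 ≡ 661^2 = 436921 ≡ 89 (mod 803)
802 = 512 + 256 + 32 + 2 in binary powers of 2.
So 12^802 ≡ 89 · 661 · 639 · 144 ≡ 771 (mod 803).
Since 771 ≠ 1, base 12 is a Fermat witness: 803 is composite.

771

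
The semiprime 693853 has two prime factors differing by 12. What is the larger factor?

Since p = q + 12, we have 693853 = q(q + 12), so q² + 12q − 693853 = 0.
Discriminant: 12² + 4·693853 = 144 + 2775412 = 2775556; √2775556 = 1666.
q = (−12 + 1666)/2 = 827, and p = q + 12 = 839.
Check: 827 · 839 = 693853.

839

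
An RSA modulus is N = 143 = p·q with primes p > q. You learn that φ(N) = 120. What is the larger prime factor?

φ(n) = (p−1)(q−1) = n − (p+q) + 1, so p + q = 143 − 120 + 1 = 24.
p and q are the roots of t² − 24t + 143 = 0.
Discriminant: 24² − 4·143 = 576 − 572 = 4; √4 = 2.
q = (24 − 2)/2 = 11, p = (24 + 2)/2 = 13.
Check: 11 · 13 = 143.

13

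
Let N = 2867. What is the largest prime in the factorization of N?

2867 = 47 · 61
61 is prime.
So 2867 = 47 · 61; the largest prime factor is 61.

61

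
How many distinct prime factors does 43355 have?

43355 = 5 · 8671
8671 = 13 · 667
667 = 23 · 29
43355 = 5 · 13 · 23 · 29, which has 4 distinct prime factors.

4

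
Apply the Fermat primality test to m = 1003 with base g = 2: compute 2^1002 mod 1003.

2^1 ≡ 2 (mod 1003)
2^2 ≡ 2^2 = 4 ≡ 4 (mod 1003)
2^4 ≡ 4^2 = 16 ≡ 16 (mod 1003)
2^8 ≡ 16^2 = 256 ≡ 256 (mod 1003)
2^16 ≡ 256^2 = 65536 ≡ 341 (mod 1003)
2^32 ≡ 341^2 = 116281 ≡ 936 (mod 1003)
2^64 ≡ 936^2 = 876096 ≡ 477 (mod 1003)
2^128 ≡ 477^2 = 227529 ≡ 851 (mod 1003)
2^256 ≡ 851^2 = 724201 ≡ 35 (mod 1003)
2^512 ≡ 35^2 = 1225 ≡ 222 (mod 1003)
1002 = 512 + 256 + 128 + 64 + 32 + 8 + 2 in binary powers of 2.
So 2^1002 ≡ 222 · 35 · 851 · 477 · 936 · 256 · 4 ≡ 990 (mod 1003).
Since 990 ≠ 1, base 2 is a Fermat witness: 1003 is composite.

990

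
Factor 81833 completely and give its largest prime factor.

73

81833 = 19 · 4307
4307 = 59 · 73
73 is prime.
So 81833 = 19 · 59 · 73; the largest prime factor is 73.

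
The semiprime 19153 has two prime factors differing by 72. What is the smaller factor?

Since p = q + 72, we have 19153 = q(q + 72), so q² + 72q − 19153 = 0.
Discriminant: 72² + 4·19153 = 5184 + 76612 = 81796; √81796 = 286.
q = (−72 + 286)/2 = 107, and p = q + 72 = 179.
Check: 107 · 179 = 19153.

107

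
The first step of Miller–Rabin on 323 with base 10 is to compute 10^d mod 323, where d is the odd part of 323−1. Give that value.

323 − 1 = 322 = 2^1 · 161, so d = 161.
10^1 ≡ 10 (mod 323)
10^2 ≡ 10^2 = 100 ≡ 100 (mod 323)
10^4 ≡ 100^2 = 10000 ≡ 310 (mod 323)
10^8 ≡ 310^2 = 96100 ≡ 169 (mod 323)
10^16 ≡ 169^2 = 28561 ≡ 137 (mod 323)
10^32 ≡ 137^2 = 18769 ≡ 35 (mod 323)
10^64 ≡ 35^2 = 1225 ≡ 256 (mod 323)
10^128 ≡ 256^2 = 65536 ≡ 290 (mod 323)
161 = 128 + 32 + 1 in binary powers of 2.
So 10^161 ≡ 290 · 35 · 10 ≡ 78 (mod 323).
Squaring chain: 78; never reaches −1, so base 10 is a Miller–Rabin witness that 323 is composite.

78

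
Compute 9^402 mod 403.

9^1 ≡ 9 (mod 403)
9^2 ≡ 9^2 = 81 ≡ 81 (mod 403)
9^4 ≡ 81^2 = 6561 ≡ 113 (mod 403)
9^8 ≡ 113^2 = 12769 ≡ 276 (mod 403)
9^16 ≡ 276^2 = 76176 ≡ 9 (mod 403)
9^32 ≡ 9^2 = 81 ≡ 81 (mod 403)
9^64 ≡ 81^2 = 6561 ≡ 113 (mod 403)
9^128 ≡ 113^2 = 12769 ≡ 276 (mod 403)
9^256 ≡ 276^2 = 76176 ≡ 9 (mod 403)
402 = 256 + 128 + 16 + 2 in binary powers of 2.
So 9^402 ≡ 9 · 276 · 9 · 81 ≡ 157 (mod 403).
Since 157 ≠ 1, base 9 is a Fermat witness: 403 is composite.

157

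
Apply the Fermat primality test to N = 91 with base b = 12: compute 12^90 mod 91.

1

12^1 ≡ 12 (mod 91)
12^2 ≡ 12^2 = 144 ≡ 53 (mod 91)
12^4 ≡ 53^2 = 2809 ≡ 79 (mod 91)
12^8 ≡ 79^2 = 6241 ≡ 53 (mod 91)
12^16 ≡ 53^2 = 2809 ≡ 79 (mod 91)
12^32 ≡ 79^2 = 6241 ≡ 53 (mod 91)
12^64 ≡ 53^2 = 2809 ≡ 79 (mod 91)
90 = 64 + 16 + 8 + 2 in binary powers of 2.
So 12^90 ≡ 79 · 79 · 53 · 53 ≡ 1 (mod 91).
Since the result is 1, base 12 gives no evidence that 91 is composite.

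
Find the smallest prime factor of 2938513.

2938513 is odd.
Digit sum 31, not divisible by 3.
Ends in 3: not divisible by 5.
7: 2938513 = 7·419787 + 4
11: 2938513 = 11·267137 + 6
13: 2938513 = 13·226039 + 6
17: 2938513 = 17·172853 + 12
19: 2938513 = 19·154658 + 11
23: 2938513 = 23·127761 + 10
29: 2938513 = 29·101328 + 1
31: 2938513 = 31·94790 + 23
37: 2938513 = 37·79419 + 10
41: 2938513 = 41·71671 + 2
43: 2938513 = 43·68337 + 22
47: 2938513 = 47·62521 + 26
53: 2938513 = 53·55443 + 34
59: 2938513 = 59·49805 + 18
61: 2938513 = 61·48172 + 21
67: 2938513 = 67·43858 + 27
71: 2938513 = 71·41387 + 36
73: 2938513 = 73·40253 + 44
79: 2938513 = 79·37196 + 29
83: 2938513 = 83·35403 + 64
89: 2938513 = 89·33017

89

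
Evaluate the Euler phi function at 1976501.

Factor: 1976501 = 79 · 127 · 197.
φ(1976501) = (79−1) · (127−1) · (197−1) = 78 · 126 · 196 = 1926288.

1926288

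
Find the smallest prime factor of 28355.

28355 is odd.
Digit sum 23, not divisible by 3.
Ends in 5: divisible by 5.

5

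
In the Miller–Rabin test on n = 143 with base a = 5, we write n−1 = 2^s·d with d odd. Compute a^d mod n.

60

143 − 1 = 142 = 2^1 · 71, so d = 71.
5^1 ≡ 5 (mod 143)
5^2 ≡ 5^2 = 25 ≡ 25 (mod 143)
5^4 ≡ 25^2 = 625 ≡ 53 (mod 143)
5^8 ≡ 53^2 = 2809 ≡ 92 (mod 143)
5^16 ≡ 92^2 = 8464 ≡ 27 (mod 143)
5^32 ≡ 27^2 = 729 ≡ 14 (mod 143)
5^64 ≡ 14^2 = 196 ≡ 53 (mod 143)
71 = 64 + 4 + 2 + 1 in binary powers of 2.
So 5^71 ≡ 53 · 53 · 25 · 5 ≡ 60 (mod 143).
Squaring chain: 60; never reaches −1, so base 5 is a Miller–Rabin witness that 143 is composite.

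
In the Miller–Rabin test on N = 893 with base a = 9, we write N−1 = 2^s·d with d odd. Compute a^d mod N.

460

893 − 1 = 892 = 2^2 · 223, so d = 223.
9^1 ≡ 9 (mod 893)
9^2 ≡ 9^2 = 81 ≡ 81 (mod 893)
9^4 ≡ 81^2 = 6561 ≡ 310 (mod 893)
9^8 ≡ 310^2 = 96100 ≡ 549 (mod 893)
9^16 ≡ 549^2 = 301401 ≡ 460 (mod 893)
9^32 ≡ 460^2 = 211600 ≡ 852 (mod 893)
9^64 ≡ 852^2 = 725904 ≡ 788 (mod 893)
9^128 ≡ 788^2 = 620944 ≡ 309 (mod 893)
223 = 128 + 64 + 16 + 8 + 4 + 2 + 1 in binary powers of 2.
So 9^223 ≡ 309 · 788 · 460 · 549 · 310 · 81 · 9 ≡ 460 (mod 893).
Squaring chain: 460 → 852; never reaches −1, so base 9 is a Miller–Rabin witness that 893 is composite.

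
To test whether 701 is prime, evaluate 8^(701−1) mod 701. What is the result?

8^1 ≡ 8 (mod 701)
8^2 ≡ 8^2 = 64 ≡ 64 (mod 701)
8^4 ≡ 64^2 = 4096 ≡ 591 (mod 701)
8^8 ≡ 591^2 = 349281 ≡ 183 (mod 701)
8^16 ≡ 183^2 = 33489 ≡ 542 (mod 701)
8^32 ≡ 542^2 = 293764 ≡ 45 (mod 701)
8^64 ≡ 45^2 = 2025 ≡ 623 (mod 701)
8^128 ≡ 623^2 = 388129 ≡ 476 (mod 701)
8^256 ≡ 476^2 = 226576 ≡ 153 (mod 701)
8^512 ≡ 153^2 = 23409 ≡ 276 (mod 701)
700 = 512 + 128 + 32 + 16 + 8 + 4 in binary powers of 2.
So 8^700 ≡ 276 · 476 · 45 · 542 · 183 · 591 ≡ 1 (mod 701).
Since the result is 1, base 8 gives no evidence that 701 is composite.

1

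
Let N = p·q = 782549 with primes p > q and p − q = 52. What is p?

Since p = q + 52, we have 782549 = q(q + 52), so q² + 52q − 782549 = 0.
Discriminant: 52² + 4·782549 = 2704 + 3130196 = 3132900; √3132900 = 1770.
q = (−52 + 1770)/2 = 859, and p = q + 52 = 911.
Check: 859 · 911 = 782549.

911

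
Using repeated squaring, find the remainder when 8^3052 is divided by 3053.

8^1 ≡ 8 (mod 3053)
8^2 ≡ 8^2 = 64 ≡ 64 (mod 3053)
8^4 ≡ 64^2 = 4096 ≡ 1043 (mod 3053)
8^8 ≡ 1043^2 = 1087849 ≡ 981 (mod 3053)
8^16 ≡ 981^2 = 962361 ≡ 666 (mod 3053)
8^32 ≡ 666^2 = 443556 ≡ 871 (mod 3053)
8^64 ≡ 871^2 = 758641 ≡ 1497 (mod 3053)
8^128 ≡ 1497^2 = 2241009 ≡ 107 (mod 3053)
8^256 ≡ 107^2 = 11449 ≡ 2290 (mod 3053)
8^512 ≡ 2290^2 = 5244100 ≡ 2099 (mod 3053)
8^1024 ≡ 2099^2 = 4405801 ≡ 322 (mod 3053)
8^2048 ≡ 322^2 = 103684 ≡ 2935 (mod 3053)
3052 = 2048 + 512 + 256 + 128 + 64 + 32 + 8 + 4 in binary powers of 2.
So 8^3052 ≡ 2935 · 2099 · 2290 · 107 · 1497 · 871 · 981 · 1043 ≡ 2581 (mod 3053).
Since 2581 ≠ 1, base 8 is a Fermat witness: 3053 is composite.

2581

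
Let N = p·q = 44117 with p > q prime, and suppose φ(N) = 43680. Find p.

281

φ(n) = (p−1)(q−1) = n − (p+q) + 1, so p + q = 44117 − 43680 + 1 = 438.
p and q are the roots of t² − 438t + 44117 = 0.
Discriminant: 438² − 4·44117 = 191844 − 176468 = 15376; √15376 = 124.
q = (438 − 124)/2 = 157, p = (438 + 124)/2 = 281.
Check: 157 · 281 = 44117.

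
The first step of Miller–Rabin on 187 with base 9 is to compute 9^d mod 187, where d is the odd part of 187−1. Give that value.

187 − 1 = 186 = 2^1 · 93, so d = 93.
9^1 ≡ 9 (mod 187)
9^2 ≡ 9^2 = 81 ≡ 81 (mod 187)
9^4 ≡ 81^2 = 6561 ≡ 16 (mod 187)
9^8 ≡ 16^2 = 256 ≡ 69 (mod 187)
9^16 ≡ 69^2 = 4761 ≡ 86 (mod 187)
9^32 ≡ 86^2 = 7396 ≡ 103 (mod 187)
9^64 ≡ 103^2 = 10609 ≡ 137 (mod 187)
93 = 64 + 16 + 8 + 4 + 1 in binary powers of 2.
So 9^93 ≡ 137 · 86 · 69 · 16 · 9 ≡ 25 (mod 187).
Squaring chain: 25; never reaches −1, so base 9 is a Miller–Rabin witness that 187 is composite.

25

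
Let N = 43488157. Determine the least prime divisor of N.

43488157 is odd.
Digit sum 40, not divisible by 3.
Ends in 7: not divisible by 5.
7: 43488157 = 7·6212593 + 6
11: 43488157 = 11·3953468 + 9
13: 43488157 = 13·3345242 + 11
17: 43488157 = 17·2558126 + 15
19: 43488157 = 19·2288850 + 7
23: 43488157 = 23·1890789 + 10
29: 43488157 = 29·1499591 + 18
31: 43488157 = 31·1402843 + 24
37: 43488157 = 37·1175355 + 22
41: 43488157 = 41·1060686 + 31
43: 43488157 = 43·1011352 + 21
47: 43488157 = 47·925279 + 44
53: 43488157 = 53·820531 + 14
59: 43488157 = 59·737087 + 24
61: 43488157 = 61·712920 + 37
67: 43488157 = 67·649076 + 65
71: 43488157 = 71·612509 + 18
73: 43488157 = 73·595728 + 13
79: 43488157 = 79·550483

79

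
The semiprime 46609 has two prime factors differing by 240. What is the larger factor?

367

Since p = q + 240, we have 46609 = q(q + 240), so q² + 240q − 46609 = 0.
Discriminant: 240² + 4·46609 = 57600 + 186436 = 244036; √244036 = 494.
q = (−240 + 494)/2 = 127, and p = q + 240 = 367.
Check: 127 · 367 = 46609.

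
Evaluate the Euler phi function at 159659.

150696

Factor: 159659 = 43 · 47 · 79.
φ(159659) = (43−1) · (47−1) · (79−1) = 42 · 46 · 78 = 150696.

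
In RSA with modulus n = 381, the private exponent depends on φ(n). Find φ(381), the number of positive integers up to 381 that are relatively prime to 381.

Factor: 381 = 3 · 127.
φ(381) = (3−1) · (127−1) = 2 · 126 = 252.

252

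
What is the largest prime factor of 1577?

83

1577 = 19 · 83
83 is prime.
So 1577 = 19 · 83; the largest prime factor is 83.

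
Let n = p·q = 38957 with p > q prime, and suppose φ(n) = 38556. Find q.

163

φ(n) = (p−1)(q−1) = n − (p+q) + 1, so p + q = 38957 − 38556 + 1 = 402.
p and q are the roots of t² − 402t + 38957 = 0.
Discriminant: 402² − 4·38957 = 161604 − 155828 = 5776; √5776 = 76.
q = (402 − 76)/2 = 163, p = (402 + 76)/2 = 239.
Check: 163 · 239 = 38957.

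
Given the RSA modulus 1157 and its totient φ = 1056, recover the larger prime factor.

φ(n) = (p−1)(q−1) = n − (p+q) + 1, so p + q = 1157 − 1056 + 1 = 102.
p and q are the roots of t² − 102t + 1157 = 0.
Discriminant: 102² − 4·1157 = 10404 − 4628 = 5776; √5776 = 76.
q = (102 − 76)/2 = 13, p = (102 + 76)/2 = 89.
Check: 13 · 89 = 1157.

89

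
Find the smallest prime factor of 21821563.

21821563 is odd.
Digit sum 28, not divisible by 3.
Ends in 3: not divisible by 5.
7: 21821563 = 7·3117366 + 1
11: 21821563 = 11·1983778 + 5
13: 21821563 = 13·1678581 + 10
17: 21821563 = 17·1283621 + 6
19: 21821563 = 19·1148503 + 6
23: 21821563 = 23·948763 + 14
29: 21821563 = 29·752467 + 20
31: 21821563 = 31·703921 + 12
37: 21821563 = 37·589771 + 36
41: 21821563 = 41·532233 + 10
43: 21821563 = 43·507478 + 9
47: 21821563 = 47·464288 + 27
53: 21821563 = 53·411727 + 32
59: 21821563 = 59·369857

59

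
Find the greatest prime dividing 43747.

43747 = 11 · 3977
3977 = 41 · 97
97 is prime.
So 43747 = 11 · 41 · 97; the largest prime factor is 97.

97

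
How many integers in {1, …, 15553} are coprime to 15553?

15300

Factor: 15553 = 103 · 151.
φ(15553) = (103−1) · (151−1) = 102 · 150 = 15300.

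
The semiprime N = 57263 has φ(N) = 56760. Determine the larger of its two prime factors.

φ(n) = (p−1)(q−1) = n − (p+q) + 1, so p + q = 57263 − 56760 + 1 = 504.
p and q are the roots of t² − 504t + 57263 = 0.
Discriminant: 504² − 4·57263 = 254016 − 229052 = 24964; √24964 = 158.
q = (504 − 158)/2 = 173, p = (504 + 158)/2 = 331.
Check: 173 · 331 = 57263.

331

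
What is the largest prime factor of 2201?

2201 = 31 · 71
71 is prime.
So 2201 = 31 · 71; the largest prime factor is 71.

71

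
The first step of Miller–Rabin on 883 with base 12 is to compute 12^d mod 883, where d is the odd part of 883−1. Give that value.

882

883 − 1 = 882 = 2^1 · 441, so d = 441.
12^1 ≡ 12 (mod 883)
12^2 ≡ 12^2 = 144 ≡ 144 (mod 883)
12^4 ≡ 144^2 = 20736 ≡ 427 (mod 883)
12^8 ≡ 427^2 = 182329 ≡ 431 (mod 883)
12^16 ≡ 431^2 = 185761 ≡ 331 (mod 883)
12^32 ≡ 331^2 = 109561 ≡ 69 (mod 883)
12^64 ≡ 69^2 = 4761 ≡ 346 (mod 883)
12^128 ≡ 346^2 = 119716 ≡ 511 (mod 883)
12^256 ≡ 511^2 = 261121 ≡ 636 (mod 883)
441 = 256 + 128 + 32 + 16 + 8 + 1 in binary powers of 2.
So 12^441 ≡ 636 · 511 · 69 · 331 · 431 · 12 ≡ 882 (mod 883).
Since 12^d ≡ 882 (mod 883), base 12 does not prove 883 composite.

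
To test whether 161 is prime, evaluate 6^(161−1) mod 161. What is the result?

6^1 ≡ 6 (mod 161)
6^2 ≡ 6^2 = 36 ≡ 36 (mod 161)
6^4 ≡ 36^2 = 1296 ≡ 8 (mod 161)
6^8 ≡ 8^2 = 64 ≡ 64 (mod 161)
6^16 ≡ 64^2 = 4096 ≡ 71 (mod 161)
6^32 ≡ 71^2 = 5041 ≡ 50 (mod 161)
6^64 ≡ 50^2 = 2500 ≡ 85 (mod 161)
6^128 ≡ 85^2 = 7225 ≡ 141 (mod 161)
160 = 128 + 32 in binary powers of 2.
So 6^160 ≡ 141 · 50 ≡ 127 (mod 161).
Since 127 ≠ 1, base 6 is a Fermat witness: 161 is composite.

127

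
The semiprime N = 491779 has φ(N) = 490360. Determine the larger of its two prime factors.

φ(n) = (p−1)(q−1) = n − (p+q) + 1, so p + q = 491779 − 490360 + 1 = 1420.
p and q are the roots of t² − 1420t + 491779 = 0.
Discriminant: 1420² − 4·491779 = 2016400 − 1967116 = 49284; √49284 = 222.
q = (1420 − 222)/2 = 599, p = (1420 + 222)/2 = 821.
Check: 599 · 821 = 491779.

821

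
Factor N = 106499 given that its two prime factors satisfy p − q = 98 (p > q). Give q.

281

Since p = q + 98, we have 106499 = q(q + 98), so q² + 98q − 106499 = 0.
Discriminant: 98² + 4·106499 = 9604 + 425996 = 435600; √435600 = 660.
q = (−98 + 660)/2 = 281, and p = q + 98 = 379.
Check: 281 · 379 = 106499.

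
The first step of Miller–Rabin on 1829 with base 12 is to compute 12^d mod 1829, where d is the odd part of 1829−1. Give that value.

1543

1829 − 1 = 1828 = 2^2 · 457, so d = 457.
12^1 ≡ 12 (mod 1829)
12^2 ≡ 12^2 = 144 ≡ 144 (mod 1829)
12^4 ≡ 144^2 = 20736 ≡ 617 (mod 1829)
12^8 ≡ 617^2 = 380689 ≡ 257 (mod 1829)
12^16 ≡ 257^2 = 66049 ≡ 205 (mod 1829)
12^32 ≡ 205^2 = 42025 ≡ 1787 (mod 1829)
12^64 ≡ 1787^2 = 3193369 ≡ 1764 (mod 1829)
12^128 ≡ 1764^2 = 3111696 ≡ 567 (mod 1829)
12^256 ≡ 567^2 = 321489 ≡ 1414 (mod 1829)
457 = 256 + 128 + 64 + 8 + 1 in binary powers of 2.
So 12^457 ≡ 1414 · 567 · 1764 · 257 · 12 ≡ 1543 (mod 1829).
Squaring chain: 1543 → 1320; never reaches −1, so base 12 is a Miller–Rabin witness that 1829 is composite.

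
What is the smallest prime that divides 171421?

171421 is odd.
Digit sum 16, not divisible by 3.
Ends in 1: not divisible by 5.
7: 171421 = 7·24488 + 5
11: 171421 = 11·15583 + 8
13: 171421 = 13·13186 + 3
17: 171421 = 17·10083 + 10
19: 171421 = 19·9022 + 3
23: 171421 = 23·7453 + 2
29: 171421 = 29·5911 + 2
31: 171421 = 31·5529 + 22
37: 171421 = 37·4633

37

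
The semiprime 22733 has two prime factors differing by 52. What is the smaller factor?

Since p = q + 52, we have 22733 = q(q + 52), so q² + 52q − 22733 = 0.
Discriminant: 52² + 4·22733 = 2704 + 90932 = 93636; √93636 = 306.
q = (−52 + 306)/2 = 127, and p = q + 52 = 179.
Check: 127 · 179 = 22733.

127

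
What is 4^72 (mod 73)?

1

4^1 ≡ 4 (mod 73)
4^2 ≡ 4^2 = 16 ≡ 16 (mod 73)
4^4 ≡ 16^2 = 256 ≡ 37 (mod 73)
4^8 ≡ 37^2 = 1369 ≡ 55 (mod 73)
4^16 ≡ 55^2 = 3025 ≡ 32 (mod 73)
4^32 ≡ 32^2 = 1024 ≡ 2 (mod 73)
4^64 ≡ 2^2 = 4 ≡ 4 (mod 73)
72 = 64 + 8 in binary powers of 2.
So 4^72 ≡ 4 · 55 ≡ 1 (mod 73).
Since the result is 1, base 4 gives no evidence that 73 is composite.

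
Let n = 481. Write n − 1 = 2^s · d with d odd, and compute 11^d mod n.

369

481 − 1 = 480 = 2^5 · 15, so d = 15.
11^1 ≡ 11 (mod 481)
11^2 ≡ 11^2 = 121 ≡ 121 (mod 481)
11^4 ≡ 121^2 = 14641 ≡ 211 (mod 481)
11^8 ≡ 211^2 = 44521 ≡ 269 (mod 481)
15 = 8 + 4 + 2 + 1 in binary powers of 2.
So 11^15 ≡ 269 · 211 · 121 · 11 ≡ 369 (mod 481).
Squaring chain: 369 → 38 → 1 → 1 → 1; never reaches −1, so base 11 is a Miller–Rabin witness that 481 is composite.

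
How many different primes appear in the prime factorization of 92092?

5

92092 = 2^2 · 23023
23023 = 7 · 3289
3289 = 11 · 299
299 = 13 · 23
92092 = 2^2 · 7 · 11 · 13 · 23, which has 5 distinct prime factors.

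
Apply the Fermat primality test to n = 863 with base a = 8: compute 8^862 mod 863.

8^1 ≡ 8 (mod 863)
8^2 ≡ 8^2 = 64 ≡ 64 (mod 863)
8^4 ≡ 64^2 = 4096 ≡ 644 (mod 863)
8^8 ≡ 644^2 = 414736 ≡ 496 (mod 863)
8^16 ≡ 496^2 = 246016 ≡ 61 (mod 863)
8^32 ≡ 61^2 = 3721 ≡ 269 (mod 863)
8^64 ≡ 269^2 = 72361 ≡ 732 (mod 863)
8^128 ≡ 732^2 = 535824 ≡ 764 (mod 863)
8^256 ≡ 764^2 = 583696 ≡ 308 (mod 863)
8^512 ≡ 308^2 = 94864 ≡ 797 (mod 863)
862 = 512 + 256 + 64 + 16 + 8 + 4 + 2 in binary powers of 2.
So 8^862 ≡ 797 · 308 · 732 · 61 · 496 · 644 · 64 ≡ 1 (mod 863).
Since the result is 1, base 8 gives no evidence that 863 is composite.

1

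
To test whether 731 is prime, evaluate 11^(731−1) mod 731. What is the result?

11^1 ≡ 11 (mod 731)
11^2 ≡ 11^2 = 121 ≡ 121 (mod 731)
11^4 ≡ 121^2 = 14641 ≡ 21 (mod 731)
11^8 ≡ 21^2 = 441 ≡ 441 (mod 731)
11^16 ≡ 441^2 = 194481 ≡ 35 (mod 731)
11^32 ≡ 35^2 = 1225 ≡ 494 (mod 731)
11^64 ≡ 494^2 = 244036 ≡ 613 (mod 731)
11^128 ≡ 613^2 = 375769 ≡ 35 (mod 731)
11^256 ≡ 35^2 = 1225 ≡ 494 (mod 731)
11^512 ≡ 494^2 = 244036 ≡ 613 (mod 731)
730 = 512 + 128 + 64 + 16 + 8 + 2 in binary powers of 2.
So 11^730 ≡ 613 · 35 · 613 · 35 · 441 · 121 ≡ 508 (mod 731).
Since 508 ≠ 1, base 11 is a Fermat witness: 731 is composite.

508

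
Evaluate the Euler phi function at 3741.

Factor: 3741 = 3 · 29 · 43.
φ(3741) = (3−1) · (29−1) · (43−1) = 2 · 28 · 42 = 2352.

2352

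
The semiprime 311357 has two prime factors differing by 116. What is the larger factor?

619

Since p = q + 116, we have 311357 = q(q + 116), so q² + 116q − 311357 = 0.
Discriminant: 116² + 4·311357 = 13456 + 1245428 = 1258884; √1258884 = 1122.
q = (−116 + 1122)/2 = 503, and p = q + 116 = 619.
Check: 503 · 619 = 311357.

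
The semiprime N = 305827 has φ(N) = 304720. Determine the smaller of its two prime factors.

521

φ(n) = (p−1)(q−1) = n − (p+q) + 1, so p + q = 305827 − 304720 + 1 = 1108.
p and q are the roots of t² − 1108t + 305827 = 0.
Discriminant: 1108² − 4·305827 = 1227664 − 1223308 = 4356; √4356 = 66.
q = (1108 − 66)/2 = 521, p = (1108 + 66)/2 = 587.
Check: 521 · 587 = 305827.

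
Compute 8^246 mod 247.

77

8^1 ≡ 8 (mod 247)
8^2 ≡ 8^2 = 64 ≡ 64 (mod 247)
8^4 ≡ 64^2 = 4096 ≡ 144 (mod 247)
8^8 ≡ 144^2 = 20736 ≡ 235 (mod 247)
8^16 ≡ 235^2 = 55225 ≡ 144 (mod 247)
8^32 ≡ 144^2 = 20736 ≡ 235 (mod 247)
8^64 ≡ 235^2 = 55225 ≡ 144 (mod 247)
8^128 ≡ 144^2 = 20736 ≡ 235 (mod 247)
246 = 128 + 64 + 32 + 16 + 4 + 2 in binary powers of 2.
So 8^246 ≡ 235 · 144 · 235 · 144 · 144 · 64 ≡ 77 (mod 247).
Since 77 ≠ 1, base 8 is a Fermat witness: 247 is composite.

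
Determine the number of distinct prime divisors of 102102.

6

102102 = 2 · 51051
51051 = 3 · 17017
17017 = 7 · 2431
2431 = 11 · 221
221 = 13 · 17
102102 = 2 · 3 · 7 · 11 · 13 · 17, which has 6 distinct prime factors.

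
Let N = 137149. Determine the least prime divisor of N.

137149 is odd.
Digit sum 25, not divisible by 3.
Ends in 9: not divisible by 5.
7: 137149 = 7·19592 + 5
11: 137149 = 11·12468 + 1
13: 137149 = 13·10549 + 12
17: 137149 = 17·8067 + 10
19: 137149 = 19·7218 + 7
23: 137149 = 23·5963

23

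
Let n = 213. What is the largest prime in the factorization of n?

213 = 3 · 71
71 is prime.
So 213 = 3 · 71; the largest prime factor is 71.

71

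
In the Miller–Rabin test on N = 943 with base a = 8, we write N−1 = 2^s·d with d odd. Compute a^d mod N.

943 − 1 = 942 = 2^1 · 471, so d = 471.
8^1 ≡ 8 (mod 943)
8^2 ≡ 8^2 = 64 ≡ 64 (mod 943)
8^4 ≡ 64^2 = 4096 ≡ 324 (mod 943)
8^8 ≡ 324^2 = 104976 ≡ 303 (mod 943)
8^16 ≡ 303^2 = 91809 ≡ 338 (mod 943)
8^32 ≡ 338^2 = 114244 ≡ 141 (mod 943)
8^64 ≡ 141^2 = 19881 ≡ 78 (mod 943)
8^128 ≡ 78^2 = 6084 ≡ 426 (mod 943)
8^256 ≡ 426^2 = 181476 ≡ 420 (mod 943)
471 = 256 + 128 + 64 + 16 + 4 + 2 + 1 in binary powers of 2.
So 8^471 ≡ 420 · 426 · 78 · 338 · 324 · 64 · 8 ≡ 607 (mod 943).
Squaring chain: 607; never reaches −1, so base 8 is a Miller–Rabin witness that 943 is composite.

607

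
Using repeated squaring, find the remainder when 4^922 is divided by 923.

4^1 ≡ 4 (mod 923)
4^2 ≡ 4^2 = 16 ≡ 16 (mod 923)
4^4 ≡ 16^2 = 256 ≡ 256 (mod 923)
4^8 ≡ 256^2 = 65536 ≡ 3 (mod 923)
4^16 ≡ 3^2 = 9 ≡ 9 (mod 923)
4^32 ≡ 9^2 = 81 ≡ 81 (mod 923)
4^64 ≡ 81^2 = 6561 ≡ 100 (mod 923)
4^128 ≡ 100^2 = 10000 ≡ 770 (mod 923)
4^256 ≡ 770^2 = 592900 ≡ 334 (mod 923)
4^512 ≡ 334^2 = 111556 ≡ 796 (mod 923)
922 = 512 + 256 + 128 + 16 + 8 + 2 in binary powers of 2.
So 4^922 ≡ 796 · 334 · 770 · 9 · 3 · 16 ≡ 555 (mod 923).
Since 555 ≠ 1, base 4 is a Fermat witness: 923 is composite.

555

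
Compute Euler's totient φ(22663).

Factor: 22663 = 131 · 173.
φ(22663) = (131−1) · (173−1) = 130 · 172 = 22360.

22360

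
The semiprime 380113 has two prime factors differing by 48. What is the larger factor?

Since p = q + 48, we have 380113 = q(q + 48), so q² + 48q − 380113 = 0.
Discriminant: 48² + 4·380113 = 2304 + 1520452 = 1522756; √1522756 = 1234.
q = (−48 + 1234)/2 = 593, and p = q + 48 = 641.
Check: 593 · 641 = 380113.

641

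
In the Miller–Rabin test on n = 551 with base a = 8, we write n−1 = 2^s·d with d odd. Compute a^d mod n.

449

551 − 1 = 550 = 2^1 · 275, so d = 275.
8^1 ≡ 8 (mod 551)
8^2 ≡ 8^2 = 64 ≡ 64 (mod 551)
8^4 ≡ 64^2 = 4096 ≡ 239 (mod 551)
8^8 ≡ 239^2 = 57121 ≡ 368 (mod 551)
8^16 ≡ 368^2 = 135424 ≡ 429 (mod 551)
8^32 ≡ 429^2 = 184041 ≡ 7 (mod 551)
8^64 ≡ 7^2 = 49 ≡ 49 (mod 551)
8^128 ≡ 49^2 = 2401 ≡ 197 (mod 551)
8^256 ≡ 197^2 = 38809 ≡ 239 (mod 551)
275 = 256 + 16 + 2 + 1 in binary powers of 2.
So 8^275 ≡ 239 · 429 · 64 · 8 ≡ 449 (mod 551).
Squaring chain: 449; never reaches −1, so base 8 is a Miller–Rabin witness that 551 is composite.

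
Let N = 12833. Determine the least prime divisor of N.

12833 is odd.
Digit sum 17, not divisible by 3.
Ends in 3: not divisible by 5.
7: 12833 = 7·1833 + 2
11: 12833 = 11·1166 + 7
13: 12833 = 13·987 + 2
17: 12833 = 17·754 + 15
19: 12833 = 19·675 + 8
23: 12833 = 23·557 + 22
29: 12833 = 29·442 + 15
31: 12833 = 31·413 + 30
37: 12833 = 37·346 + 31
41: 12833 = 41·313

41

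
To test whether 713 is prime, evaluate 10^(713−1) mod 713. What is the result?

10^1 ≡ 10 (mod 713)
10^2 ≡ 10^2 = 100 ≡ 100 (mod 713)
10^4 ≡ 100^2 = 10000 ≡ 18 (mod 713)
10^8 ≡ 18^2 = 324 ≡ 324 (mod 713)
10^16 ≡ 324^2 = 104976 ≡ 165 (mod 713)
10^32 ≡ 165^2 = 27225 ≡ 131 (mod 713)
10^64 ≡ 131^2 = 17161 ≡ 49 (mod 713)
10^128 ≡ 49^2 = 2401 ≡ 262 (mod 713)
10^256 ≡ 262^2 = 68644 ≡ 196 (mod 713)
10^512 ≡ 196^2 = 38416 ≡ 627 (mod 713)
712 = 512 + 128 + 64 + 8 in binary powers of 2.
So 10^712 ≡ 627 · 262 · 49 · 324 ≡ 485 (mod 713).
Since 485 ≠ 1, base 10 is a Fermat witness: 713 is composite.

485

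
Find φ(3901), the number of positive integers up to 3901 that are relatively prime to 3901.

3772

Factor: 3901 = 47 · 83.
φ(3901) = (47−1) · (83−1) = 46 · 82 = 3772.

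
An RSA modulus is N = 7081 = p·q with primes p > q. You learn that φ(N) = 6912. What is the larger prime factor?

φ(n) = (p−1)(q−1) = n − (p+q) + 1, so p + q = 7081 − 6912 + 1 = 170.
p and q are the roots of t² − 170t + 7081 = 0.
Discriminant: 170² − 4·7081 = 28900 − 28324 = 576; √576 = 24.
q = (170 − 24)/2 = 73, p = (170 + 24)/2 = 97.
Check: 73 · 97 = 7081.

97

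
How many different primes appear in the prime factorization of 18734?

4

18734 = 2 · 9367
9367 = 17 · 551
551 = 19 · 29
18734 = 2 · 17 · 19 · 29, which has 4 distinct prime factors.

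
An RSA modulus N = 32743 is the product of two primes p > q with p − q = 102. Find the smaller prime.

Since p = q + 102, we have 32743 = q(q + 102), so q² + 102q − 32743 = 0.
Discriminant: 102² + 4·32743 = 10404 + 130972 = 141376; √141376 = 376.
q = (−102 + 376)/2 = 137, and p = q + 102 = 239.
Check: 137 · 239 = 32743.

137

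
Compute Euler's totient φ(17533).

17248

Factor: 17533 = 89 · 197.
φ(17533) = (89−1) · (197−1) = 88 · 196 = 17248.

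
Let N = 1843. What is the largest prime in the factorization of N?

1843 = 19 · 97
97 is prime.
So 1843 = 19 · 97; the largest prime factor is 97.

97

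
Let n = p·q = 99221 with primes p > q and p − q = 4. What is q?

Since p = q + 4, we have 99221 = q(q + 4), so q² + 4q − 99221 = 0.
Discriminant: 4² + 4·99221 = 16 + 396884 = 396900; √396900 = 630.
q = (−4 + 630)/2 = 313, and p = q + 4 = 317.
Check: 313 · 317 = 99221.

313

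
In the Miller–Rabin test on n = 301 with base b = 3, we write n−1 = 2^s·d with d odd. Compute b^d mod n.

125

301 − 1 = 300 = 2^2 · 75, so d = 75.
3^1 ≡ 3 (mod 301)
3^2 ≡ 3^2 = 9 ≡ 9 (mod 301)
3^4 ≡ 9^2 = 81 ≡ 81 (mod 301)
3^8 ≡ 81^2 = 6561 ≡ 240 (mod 301)
3^16 ≡ 240^2 = 57600 ≡ 109 (mod 301)
3^32 ≡ 109^2 = 11881 ≡ 142 (mod 301)
3^64 ≡ 142^2 = 20164 ≡ 298 (mod 301)
75 = 64 + 8 + 2 + 1 in binary powers of 2.
So 3^75 ≡ 298 · 240 · 9 · 3 ≡ 125 (mod 301).
Squaring chain: 125 → 274; never reaches −1, so base 3 is a Miller–Rabin witness that 301 is composite.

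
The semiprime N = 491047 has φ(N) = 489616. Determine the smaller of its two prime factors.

569

φ(n) = (p−1)(q−1) = n − (p+q) + 1, so p + q = 491047 − 489616 + 1 = 1432.
p and q are the roots of t² − 1432t + 491047 = 0.
Discriminant: 1432² − 4·491047 = 2050624 − 1964188 = 86436; √86436 = 294.
q = (1432 − 294)/2 = 569, p = (1432 + 294)/2 = 863.
Check: 569 · 863 = 491047.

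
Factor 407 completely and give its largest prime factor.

37

407 = 11 · 37
37 is prime.
So 407 = 11 · 37; the largest prime factor is 37.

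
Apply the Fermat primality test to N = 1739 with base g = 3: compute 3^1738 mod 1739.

3^1 ≡ 3 (mod 1739)
3^2 ≡ 3^2 = 9 ≡ 9 (mod 1739)
3^4 ≡ 9^2 = 81 ≡ 81 (mod 1739)
3^8 ≡ 81^2 = 6561 ≡ 1344 (mod 1739)
3^16 ≡ 1344^2 = 1806336 ≡ 1254 (mod 1739)
3^32 ≡ 1254^2 = 1572516 ≡ 460 (mod 1739)
3^64 ≡ 460^2 = 211600 ≡ 1181 (mod 1739)
3^128 ≡ 1181^2 = 1394761 ≡ 83 (mod 1739)
3^256 ≡ 83^2 = 6889 ≡ 1672 (mod 1739)
3^512 ≡ 1672^2 = 2795584 ≡ 1011 (mod 1739)
3^1024 ≡ 1011^2 = 1022121 ≡ 1328 (mod 1739)
1738 = 1024 + 512 + 128 + 64 + 8 + 2 in binary powers of 2.
So 3^1738 ≡ 1328 · 1011 · 83 · 1181 · 1344 · 9 ≡ 1070 (mod 1739).
Since 1070 ≠ 1, base 3 is a Fermat witness: 1739 is composite.

1070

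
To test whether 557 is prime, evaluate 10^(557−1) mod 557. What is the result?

1

10^1 ≡ 10 (mod 557)
10^2 ≡ 10^2 = 100 ≡ 100 (mod 557)
10^4 ≡ 100^2 = 10000 ≡ 531 (mod 557)
10^8 ≡ 531^2 = 281961 ≡ 119 (mod 557)
10^16 ≡ 119^2 = 14161 ≡ 236 (mod 557)
10^32 ≡ 236^2 = 55696 ≡ 553 (mod 557)
10^64 ≡ 553^2 = 305809 ≡ 16 (mod 557)
10^128 ≡ 16^2 = 256 ≡ 256 (mod 557)
10^256 ≡ 256^2 = 65536 ≡ 367 (mod 557)
10^512 ≡ 367^2 = 134689 ≡ 452 (mod 557)
556 = 512 + 32 + 8 + 4 in binary powers of 2.
So 10^556 ≡ 452 · 553 · 119 · 531 ≡ 1 (mod 557).
Since the result is 1, base 10 gives no evidence that 557 is composite.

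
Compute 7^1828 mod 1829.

7^1 ≡ 7 (mod 1829)
7^2 ≡ 7^2 = 49 ≡ 49 (mod 1829)
7^4 ≡ 49^2 = 2401 ≡ 572 (mod 1829)
7^8 ≡ 572^2 = 327184 ≡ 1622 (mod 1829)
7^16 ≡ 1622^2 = 2630884 ≡ 782 (mod 1829)
7^32 ≡ 782^2 = 611524 ≡ 638 (mod 1829)
7^64 ≡ 638^2 = 407044 ≡ 1006 (mod 1829)
7^128 ≡ 1006^2 = 1012036 ≡ 599 (mod 1829)
7^256 ≡ 599^2 = 358801 ≡ 317 (mod 1829)
7^512 ≡ 317^2 = 100489 ≡ 1723 (mod 1829)
7^1024 ≡ 1723^2 = 2968729 ≡ 262 (mod 1829)
1828 = 1024 + 512 + 256 + 32 + 4 in binary powers of 2.
So 7^1828 ≡ 262 · 1723 · 317 · 638 · 572 ≡ 1600 (mod 1829).
Since 1600 ≠ 1, base 7 is a Fermat witness: 1829 is composite.

1600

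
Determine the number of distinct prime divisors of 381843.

5

381843 = 3^2 · 42427
42427 = 7 · 6061
6061 = 11 · 551
551 = 19 · 29
381843 = 3^2 · 7 · 11 · 19 · 29, which has 5 distinct prime factors.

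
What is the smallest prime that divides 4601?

4601 is odd.
Digit sum 11, not divisible by 3.
Ends in 1: not divisible by 5.
7: 4601 = 7·657 + 2
11: 4601 = 11·418 + 3
13: 4601 = 13·353 + 12
17: 4601 = 17·270 + 11
19: 4601 = 19·242 + 3
23: 4601 = 23·200 + 1
29: 4601 = 29·158 + 19
31: 4601 = 31·148 + 13
37: 4601 = 37·124 + 13
41: 4601 = 41·112 + 9
43: 4601 = 43·107

43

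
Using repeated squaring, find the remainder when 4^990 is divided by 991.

4^1 ≡ 4 (mod 991)
4^2 ≡ 4^2 = 16 ≡ 16 (mod 991)
4^4 ≡ 16^2 = 256 ≡ 256 (mod 991)
4^8 ≡ 256^2 = 65536 ≡ 130 (mod 991)
4^16 ≡ 130^2 = 16900 ≡ 53 (mod 991)
4^32 ≡ 53^2 = 2809 ≡ 827 (mod 991)
4^64 ≡ 827^2 = 683929 ≡ 139 (mod 991)
4^128 ≡ 139^2 = 19321 ≡ 492 (mod 991)
4^256 ≡ 492^2 = 242064 ≡ 260 (mod 991)
4^512 ≡ 260^2 = 67600 ≡ 212 (mod 991)
990 = 512 + 256 + 128 + 64 + 16 + 8 + 4 + 2 in binary powers of 2.
So 4^990 ≡ 212 · 260 · 492 · 139 · 53 · 130 · 256 · 16 ≡ 1 (mod 991).
Since the result is 1, base 4 gives no evidence that 991 is composite.

1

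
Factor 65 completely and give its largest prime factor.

13

65 = 5 · 13
13 is prime.
So 65 = 5 · 13; the largest prime factor is 13.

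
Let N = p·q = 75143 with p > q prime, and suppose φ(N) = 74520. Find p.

φ(n) = (p−1)(q−1) = n − (p+q) + 1, so p + q = 75143 − 74520 + 1 = 624.
p and q are the roots of t² − 624t + 75143 = 0.
Discriminant: 624² − 4·75143 = 389376 − 300572 = 88804; √88804 = 298.
q = (624 − 298)/2 = 163, p = (624 + 298)/2 = 461.
Check: 163 · 461 = 75143.

461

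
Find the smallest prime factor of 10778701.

89

10778701 is odd.
Digit sum 31, not divisible by 3.
Ends in 1: not divisible by 5.
7: 10778701 = 7·1539814 + 3
11: 10778701 = 11·979881 + 10
13: 10778701 = 13·829130 + 11
17: 10778701 = 17·634041 + 4
19: 10778701 = 19·567300 + 1
23: 10778701 = 23·468639 + 4
29: 10778701 = 29·371679 + 10
31: 10778701 = 31·347700 + 1
37: 10778701 = 37·291316 + 9
41: 10778701 = 41·262895 + 6
43: 10778701 = 43·250667 + 20
47: 10778701 = 47·229334 + 3
53: 10778701 = 53·203371 + 38
59: 10778701 = 59·182689 + 50
61: 10778701 = 61·176700 + 1
67: 10778701 = 67·160876 + 9
71: 10778701 = 71·151812 + 49
73: 10778701 = 73·147653 + 32
79: 10778701 = 79·136439 + 20
83: 10778701 = 83·129863 + 72
89: 10778701 = 89·121109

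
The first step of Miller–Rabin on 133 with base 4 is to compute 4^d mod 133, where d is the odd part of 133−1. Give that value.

133 − 1 = 132 = 2^2 · 33, so d = 33.
4^1 ≡ 4 (mod 133)
4^2 ≡ 4^2 = 16 ≡ 16 (mod 133)
4^4 ≡ 16^2 = 256 ≡ 123 (mod 133)
4^8 ≡ 123^2 = 15129 ≡ 100 (mod 133)
4^16 ≡ 100^2 = 10000 ≡ 25 (mod 133)
4^32 ≡ 25^2 = 625 ≡ 93 (mod 133)
33 = 32 + 1 in binary powers of 2.
So 4^33 ≡ 93 · 4 ≡ 106 (mod 133).
Squaring chain: 106 → 64; never reaches −1, so base 4 is a Miller–Rabin witness that 133 is composite.

106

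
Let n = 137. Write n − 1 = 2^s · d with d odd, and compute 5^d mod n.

137 − 1 = 136 = 2^3 · 17, so d = 17.
5^1 ≡ 5 (mod 137)
5^2 ≡ 5^2 = 25 ≡ 25 (mod 137)
5^4 ≡ 25^2 = 625 ≡ 77 (mod 137)
5^8 ≡ 77^2 = 5929 ≡ 38 (mod 137)
5^16 ≡ 38^2 = 1444 ≡ 74 (mod 137)
17 = 16 + 1 in binary powers of 2.
So 5^17 ≡ 74 · 5 ≡ 96 (mod 137).
Squaring chain: 96 → 37 → 136; reaches −1, so base 5 does not prove 137 composite.

96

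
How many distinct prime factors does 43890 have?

43890 = 2 · 21945
21945 = 3 · 7315
7315 = 5 · 1463
1463 = 7 · 209
209 = 11 · 19
43890 = 2 · 3 · 5 · 7 · 11 · 19, which has 6 distinct prime factors.

6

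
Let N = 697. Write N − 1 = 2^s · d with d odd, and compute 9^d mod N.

697 − 1 = 696 = 2^3 · 87, so d = 87.
9^1 ≡ 9 (mod 697)
9^2 ≡ 9^2 = 81 ≡ 81 (mod 697)
9^4 ≡ 81^2 = 6561 ≡ 288 (mod 697)
9^8 ≡ 288^2 = 82944 ≡ 1 (mod 697)
9^16 ≡ 1^2 = 1 ≡ 1 (mod 697)
9^32 ≡ 1^2 = 1 ≡ 1 (mod 697)
9^64 ≡ 1^2 = 1 ≡ 1 (mod 697)
87 = 64 + 16 + 4 + 2 + 1 in binary powers of 2.
So 9^87 ≡ 1 · 1 · 288 · 81 · 9 ≡ 155 (mod 697).
Squaring chain: 155 → 327 → 288; never reaches −1, so base 9 is a Miller–Rabin witness that 697 is composite.

155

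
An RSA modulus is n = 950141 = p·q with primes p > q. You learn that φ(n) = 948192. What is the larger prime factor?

φ(n) = (p−1)(q−1) = n − (p+q) + 1, so p + q = 950141 − 948192 + 1 = 1950.
p and q are the roots of t² − 1950t + 950141 = 0.
Discriminant: 1950² − 4·950141 = 3802500 − 3800564 = 1936; √1936 = 44.
q = (1950 − 44)/2 = 953, p = (1950 + 44)/2 = 997.
Check: 953 · 997 = 950141.

997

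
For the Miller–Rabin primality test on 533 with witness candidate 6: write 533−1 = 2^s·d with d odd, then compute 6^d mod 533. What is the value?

533 − 1 = 532 = 2^2 · 133, so d = 133.
6^1 ≡ 6 (mod 533)
6^2 ≡ 6^2 = 36 ≡ 36 (mod 533)
6^4 ≡ 36^2 = 1296 ≡ 230 (mod 533)
6^8 ≡ 230^2 = 52900 ≡ 133 (mod 533)
6^16 ≡ 133^2 = 17689 ≡ 100 (mod 533)
6^32 ≡ 100^2 = 10000 ≡ 406 (mod 533)
6^64 ≡ 406^2 = 164836 ≡ 139 (mod 533)
6^128 ≡ 139^2 = 19321 ≡ 133 (mod 533)
133 = 128 + 4 + 1 in binary powers of 2.
So 6^133 ≡ 133 · 230 · 6 ≡ 188 (mod 533).
Squaring chain: 188 → 166; never reaches −1, so base 6 is a Miller–Rabin witness that 533 is composite.

188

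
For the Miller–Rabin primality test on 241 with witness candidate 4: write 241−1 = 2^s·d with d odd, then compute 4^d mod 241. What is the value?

64

241 − 1 = 240 = 2^4 · 15, so d = 15.
4^1 ≡ 4 (mod 241)
4^2 ≡ 4^2 = 16 ≡ 16 (mod 241)
4^4 ≡ 16^2 = 256 ≡ 15 (mod 241)
4^8 ≡ 15^2 = 225 ≡ 225 (mod 241)
15 = 8 + 4 + 2 + 1 in binary powers of 2.
So 4^15 ≡ 225 · 15 · 16 · 4 ≡ 64 (mod 241).
Squaring chain: 64 → 240 → 1 → 1; reaches −1, so base 4 does not prove 241 composite.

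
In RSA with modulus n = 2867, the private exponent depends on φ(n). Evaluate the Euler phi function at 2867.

Factor: 2867 = 47 · 61.
φ(2867) = (47−1) · (61−1) = 46 · 60 = 2760.

2760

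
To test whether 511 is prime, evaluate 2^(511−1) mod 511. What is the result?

2^1 ≡ 2 (mod 511)
2^2 ≡ 2^2 = 4 ≡ 4 (mod 511)
2^4 ≡ 4^2 = 16 ≡ 16 (mod 511)
2^8 ≡ 16^2 = 256 ≡ 256 (mod 511)
2^16 ≡ 256^2 = 65536 ≡ 128 (mod 511)
2^32 ≡ 128^2 = 16384 ≡ 32 (mod 511)
2^64 ≡ 32^2 = 1024 ≡ 2 (mod 511)
2^128 ≡ 2^2 = 4 ≡ 4 (mod 511)
2^256 ≡ 4^2 = 16 ≡ 16 (mod 511)
510 = 256 + 128 + 64 + 32 + 16 + 8 + 4 + 2 in binary powers of 2.
So 2^510 ≡ 16 · 4 · 2 · 32 · 128 · 256 · 16 · 4 ≡ 64 (mod 511).
Since 64 ≠ 1, base 2 is a Fermat witness: 511 is composite.

64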